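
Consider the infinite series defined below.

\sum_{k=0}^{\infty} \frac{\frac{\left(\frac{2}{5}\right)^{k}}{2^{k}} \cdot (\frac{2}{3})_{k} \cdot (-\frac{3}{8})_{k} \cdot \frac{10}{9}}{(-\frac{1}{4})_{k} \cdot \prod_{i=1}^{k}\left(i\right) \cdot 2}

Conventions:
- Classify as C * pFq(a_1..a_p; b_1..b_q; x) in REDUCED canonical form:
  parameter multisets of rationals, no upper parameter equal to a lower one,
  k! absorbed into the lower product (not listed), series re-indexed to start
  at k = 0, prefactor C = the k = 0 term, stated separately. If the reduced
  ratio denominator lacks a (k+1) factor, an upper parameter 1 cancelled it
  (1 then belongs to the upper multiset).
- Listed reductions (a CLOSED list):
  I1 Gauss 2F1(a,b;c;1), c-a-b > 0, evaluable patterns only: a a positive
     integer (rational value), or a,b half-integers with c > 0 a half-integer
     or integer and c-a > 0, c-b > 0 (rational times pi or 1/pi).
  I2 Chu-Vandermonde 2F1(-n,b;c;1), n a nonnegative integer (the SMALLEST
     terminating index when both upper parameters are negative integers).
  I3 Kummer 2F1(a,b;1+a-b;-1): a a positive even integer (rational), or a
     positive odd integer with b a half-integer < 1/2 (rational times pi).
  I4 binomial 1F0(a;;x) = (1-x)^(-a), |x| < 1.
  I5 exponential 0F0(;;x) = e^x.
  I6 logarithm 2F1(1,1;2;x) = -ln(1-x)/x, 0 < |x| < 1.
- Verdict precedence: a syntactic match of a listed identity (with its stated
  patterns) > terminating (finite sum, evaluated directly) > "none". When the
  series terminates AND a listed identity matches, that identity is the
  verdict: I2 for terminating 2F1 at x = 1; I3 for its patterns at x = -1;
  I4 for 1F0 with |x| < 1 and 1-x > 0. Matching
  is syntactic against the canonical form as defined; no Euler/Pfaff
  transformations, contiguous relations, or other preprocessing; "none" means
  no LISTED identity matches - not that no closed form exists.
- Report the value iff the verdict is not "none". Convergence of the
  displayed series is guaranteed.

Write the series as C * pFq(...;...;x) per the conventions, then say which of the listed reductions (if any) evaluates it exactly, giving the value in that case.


Prefactor \frac{5}{9}, argument \frac{1}{5}: 2F1 with upper {-\frac{3}{8}, \frac{2}{3}} over lower {-\frac{1}{4}}. Verdict: none - at argument \frac{1}{5} the multisets {-\frac{3}{8}, \frac{2}{3}} ; {-\frac{1}{4}} match no listed identity.

First insight: with t_0 = \frac{5}{9}, the product of the first k integers (C = 5/9, x = 1/5) is k!.
Consecutive-term ratio: r(k) = \frac{1}{5} * (k-\frac{3}{8}) (k+\frac{2}{3}) / [(k-\frac{1}{4}) (k+1)] ; factor over Q: parameters, x = \frac{1}{5}, and C = \frac{5}{9}.


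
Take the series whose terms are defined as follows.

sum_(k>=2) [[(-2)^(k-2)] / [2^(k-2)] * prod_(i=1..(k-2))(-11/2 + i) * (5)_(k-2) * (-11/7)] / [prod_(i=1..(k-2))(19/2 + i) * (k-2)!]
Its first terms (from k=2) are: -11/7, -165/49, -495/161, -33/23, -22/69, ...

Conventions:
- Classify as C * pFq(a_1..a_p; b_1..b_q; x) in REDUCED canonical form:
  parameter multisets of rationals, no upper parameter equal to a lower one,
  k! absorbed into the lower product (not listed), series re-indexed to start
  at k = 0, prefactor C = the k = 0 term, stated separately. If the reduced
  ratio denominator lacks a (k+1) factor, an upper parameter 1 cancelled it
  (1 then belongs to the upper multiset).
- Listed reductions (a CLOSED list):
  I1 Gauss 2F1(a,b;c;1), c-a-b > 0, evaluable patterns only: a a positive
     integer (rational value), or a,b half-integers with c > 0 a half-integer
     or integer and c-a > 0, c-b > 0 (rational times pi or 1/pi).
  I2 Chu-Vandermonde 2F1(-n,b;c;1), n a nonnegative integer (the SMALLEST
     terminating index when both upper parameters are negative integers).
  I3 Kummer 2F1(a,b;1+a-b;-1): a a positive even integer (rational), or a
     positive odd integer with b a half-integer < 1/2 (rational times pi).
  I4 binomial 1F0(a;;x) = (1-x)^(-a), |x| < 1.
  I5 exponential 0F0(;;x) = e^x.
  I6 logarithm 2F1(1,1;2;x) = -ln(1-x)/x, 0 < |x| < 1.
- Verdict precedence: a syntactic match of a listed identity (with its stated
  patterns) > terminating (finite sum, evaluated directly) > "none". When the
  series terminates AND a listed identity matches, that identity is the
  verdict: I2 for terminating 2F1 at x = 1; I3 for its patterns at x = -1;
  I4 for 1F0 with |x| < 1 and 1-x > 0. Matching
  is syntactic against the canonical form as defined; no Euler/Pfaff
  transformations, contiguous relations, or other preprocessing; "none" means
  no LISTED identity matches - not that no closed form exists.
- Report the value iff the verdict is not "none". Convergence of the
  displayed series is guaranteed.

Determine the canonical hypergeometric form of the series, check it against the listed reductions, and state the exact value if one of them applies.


First insight: from the first term -11/7: the running product (C = -11/7, x = -1) telescopes to a rising factorial.
Term ratio: r(k) = (-1) * (k-9/2) (k+5) / [(k+21/2) (k+1)] - rational in k, leading ratio (-1); with t_0 = -11/7, classification follows.

This is -11/7 * 2F1(-9/2, 5; 21/2; -1) in reduced canonical form. Verdict at x = -1: Kummer (I3) matches (x = -1; c = 21/2 equals 1+a-b for upper {-9/2, 5}: listed pattern). Hence: (-22863555/7340032) * pi.


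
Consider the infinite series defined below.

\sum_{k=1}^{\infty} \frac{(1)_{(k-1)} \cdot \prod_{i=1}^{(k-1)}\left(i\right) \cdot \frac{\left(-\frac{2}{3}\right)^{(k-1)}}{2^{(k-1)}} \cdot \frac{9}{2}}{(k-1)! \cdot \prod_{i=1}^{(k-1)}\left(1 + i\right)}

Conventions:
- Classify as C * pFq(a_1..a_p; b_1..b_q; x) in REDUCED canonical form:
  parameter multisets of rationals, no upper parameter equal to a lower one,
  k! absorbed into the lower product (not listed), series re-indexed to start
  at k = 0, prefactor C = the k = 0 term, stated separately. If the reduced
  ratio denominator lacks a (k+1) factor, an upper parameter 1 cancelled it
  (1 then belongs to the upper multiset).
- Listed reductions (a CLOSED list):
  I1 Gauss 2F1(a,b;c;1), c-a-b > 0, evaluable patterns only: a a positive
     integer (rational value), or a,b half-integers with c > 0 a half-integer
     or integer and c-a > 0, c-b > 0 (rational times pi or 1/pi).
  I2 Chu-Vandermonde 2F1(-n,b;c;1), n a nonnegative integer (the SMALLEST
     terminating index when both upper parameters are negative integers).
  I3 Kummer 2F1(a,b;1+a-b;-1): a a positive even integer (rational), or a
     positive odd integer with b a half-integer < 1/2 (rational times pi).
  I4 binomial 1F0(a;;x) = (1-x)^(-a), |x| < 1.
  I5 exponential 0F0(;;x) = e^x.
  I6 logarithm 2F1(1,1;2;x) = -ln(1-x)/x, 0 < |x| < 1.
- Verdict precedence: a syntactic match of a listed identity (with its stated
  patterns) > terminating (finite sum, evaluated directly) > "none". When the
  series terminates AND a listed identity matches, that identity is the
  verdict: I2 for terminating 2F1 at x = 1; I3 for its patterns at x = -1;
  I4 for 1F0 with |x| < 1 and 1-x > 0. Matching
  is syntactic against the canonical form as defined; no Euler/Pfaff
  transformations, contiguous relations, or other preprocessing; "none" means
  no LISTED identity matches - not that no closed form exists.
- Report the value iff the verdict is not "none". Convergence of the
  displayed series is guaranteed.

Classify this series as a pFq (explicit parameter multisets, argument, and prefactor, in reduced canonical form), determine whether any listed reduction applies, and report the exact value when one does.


Structural cue: x = -\frac{1}{3} and the running product (C = 9/2, x = -1/3) telescopes to a rising factorial.
Consecutive-term ratio: r(k) = -\frac{1}{3} * (k+1) (k+1) / [(k+2) (k+1)] - rational; roots negated = parameters, x = -\frac{1}{3}, C = \frac{9}{2}.

This is \frac{9}{2} * 2F1(1, 1; 2; -\frac{1}{3}) in reduced canonical form. Verdict: this is the logarithmic series (I6) (the logarithm: parameters (1,1;2), x = -\frac{1}{3}). Exact value: \frac{27}{2} \cdot \ln\left(\frac{4}{3}\right).


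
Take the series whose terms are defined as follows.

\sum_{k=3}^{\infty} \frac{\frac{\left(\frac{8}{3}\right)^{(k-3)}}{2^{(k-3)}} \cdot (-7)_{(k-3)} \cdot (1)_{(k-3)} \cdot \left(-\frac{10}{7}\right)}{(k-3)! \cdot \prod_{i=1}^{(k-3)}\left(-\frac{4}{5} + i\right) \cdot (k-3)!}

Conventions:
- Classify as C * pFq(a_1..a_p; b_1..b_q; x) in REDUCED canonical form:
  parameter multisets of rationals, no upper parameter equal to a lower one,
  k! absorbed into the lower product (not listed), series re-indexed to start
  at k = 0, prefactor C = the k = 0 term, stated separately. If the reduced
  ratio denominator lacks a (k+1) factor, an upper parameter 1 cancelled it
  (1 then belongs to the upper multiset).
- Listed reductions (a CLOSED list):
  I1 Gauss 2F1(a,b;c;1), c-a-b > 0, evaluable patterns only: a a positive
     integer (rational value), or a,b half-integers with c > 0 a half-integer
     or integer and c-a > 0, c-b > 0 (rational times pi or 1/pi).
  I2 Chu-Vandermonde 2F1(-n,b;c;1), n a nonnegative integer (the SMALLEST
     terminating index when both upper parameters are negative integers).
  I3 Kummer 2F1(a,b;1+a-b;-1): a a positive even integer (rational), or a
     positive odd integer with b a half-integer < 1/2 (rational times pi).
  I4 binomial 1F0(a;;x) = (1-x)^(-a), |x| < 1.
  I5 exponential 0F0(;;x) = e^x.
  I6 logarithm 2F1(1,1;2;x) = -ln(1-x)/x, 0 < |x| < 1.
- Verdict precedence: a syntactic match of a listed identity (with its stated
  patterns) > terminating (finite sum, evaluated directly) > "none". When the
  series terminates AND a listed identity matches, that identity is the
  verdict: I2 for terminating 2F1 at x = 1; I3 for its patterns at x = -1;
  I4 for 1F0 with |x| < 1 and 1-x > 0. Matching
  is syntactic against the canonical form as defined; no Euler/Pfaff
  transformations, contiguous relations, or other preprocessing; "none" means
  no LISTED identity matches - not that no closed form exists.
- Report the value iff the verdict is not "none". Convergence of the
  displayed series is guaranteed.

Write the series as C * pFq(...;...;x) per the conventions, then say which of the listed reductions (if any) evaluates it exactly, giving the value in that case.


This is -\frac{10}{7} * 1F1(-7; \frac{1}{5}; \frac{4}{3}) in reduced canonical form. Verdict: terminating - no listed pattern fits, but -7 in the upper list cuts the series at k = 7; direct evaluation. Exact value: -\frac{41498392330}{4275482211}.

Structural cue: from the first term -\frac{10}{7}: the denominator's factorial ratio (C = -10/7, x = 4/3) is a lower Pochhammer.
Adjacent-term ratio: r(k) = \frac{4}{3} * (k-7) / [(k+\frac{1}{5}) (k+1)] - rational; roots negated = parameters, x = \frac{4}{3}, C = -\frac{10}{7}.


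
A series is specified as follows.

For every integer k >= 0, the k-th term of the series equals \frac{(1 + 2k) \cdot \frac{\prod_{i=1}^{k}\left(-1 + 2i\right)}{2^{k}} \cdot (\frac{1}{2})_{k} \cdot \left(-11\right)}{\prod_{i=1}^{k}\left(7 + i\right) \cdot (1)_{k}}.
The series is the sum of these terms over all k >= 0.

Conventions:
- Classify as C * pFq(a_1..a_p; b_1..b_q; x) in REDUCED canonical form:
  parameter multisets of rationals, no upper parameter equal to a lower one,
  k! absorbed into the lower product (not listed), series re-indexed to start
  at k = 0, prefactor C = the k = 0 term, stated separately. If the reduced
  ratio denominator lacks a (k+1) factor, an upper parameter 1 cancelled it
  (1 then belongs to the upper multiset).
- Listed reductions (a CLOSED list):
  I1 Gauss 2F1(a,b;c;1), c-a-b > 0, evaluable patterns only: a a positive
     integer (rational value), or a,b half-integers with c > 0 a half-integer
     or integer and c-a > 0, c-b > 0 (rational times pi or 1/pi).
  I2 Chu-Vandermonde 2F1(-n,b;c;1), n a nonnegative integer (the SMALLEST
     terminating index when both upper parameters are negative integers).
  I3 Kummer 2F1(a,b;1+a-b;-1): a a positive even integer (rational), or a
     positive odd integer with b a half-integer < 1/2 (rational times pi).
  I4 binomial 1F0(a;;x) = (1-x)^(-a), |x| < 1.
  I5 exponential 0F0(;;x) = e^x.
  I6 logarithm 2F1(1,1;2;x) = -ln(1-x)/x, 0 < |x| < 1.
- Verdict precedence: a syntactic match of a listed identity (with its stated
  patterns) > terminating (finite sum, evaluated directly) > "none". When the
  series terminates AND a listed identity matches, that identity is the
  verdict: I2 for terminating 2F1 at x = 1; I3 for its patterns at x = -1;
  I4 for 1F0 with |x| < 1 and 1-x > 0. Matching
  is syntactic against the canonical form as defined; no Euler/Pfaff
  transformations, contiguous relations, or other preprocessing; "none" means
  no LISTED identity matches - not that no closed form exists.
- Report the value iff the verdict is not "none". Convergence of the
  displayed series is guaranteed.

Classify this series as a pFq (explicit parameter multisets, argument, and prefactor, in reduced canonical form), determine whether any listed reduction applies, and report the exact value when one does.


Canonical form: C = -11 times 2F1 with upper {\frac{1}{2}, \frac{3}{2}}, lower {8}, x = 1. Verdict at x = 1: Gauss's theorem I1 (half-integer case) matches (x = 1; upper {\frac{1}{2}, \frac{3}{2}} half-integers, c = 8 in the evaluable pattern). Hence: \left(-\frac{1048576}{27027}\right) / \pi.

Key step: x = 1 and the (2k+1) factor (prefactor -11) shifts (1/2)_k to (3/2)_k.
Adjacent-term ratio: r(k) = 1 * (k+\frac{1}{2}) (k+\frac{3}{2}) / [(k+8) (k+1)] - rational in k. x = 1; t_0 = -11; negate the roots.


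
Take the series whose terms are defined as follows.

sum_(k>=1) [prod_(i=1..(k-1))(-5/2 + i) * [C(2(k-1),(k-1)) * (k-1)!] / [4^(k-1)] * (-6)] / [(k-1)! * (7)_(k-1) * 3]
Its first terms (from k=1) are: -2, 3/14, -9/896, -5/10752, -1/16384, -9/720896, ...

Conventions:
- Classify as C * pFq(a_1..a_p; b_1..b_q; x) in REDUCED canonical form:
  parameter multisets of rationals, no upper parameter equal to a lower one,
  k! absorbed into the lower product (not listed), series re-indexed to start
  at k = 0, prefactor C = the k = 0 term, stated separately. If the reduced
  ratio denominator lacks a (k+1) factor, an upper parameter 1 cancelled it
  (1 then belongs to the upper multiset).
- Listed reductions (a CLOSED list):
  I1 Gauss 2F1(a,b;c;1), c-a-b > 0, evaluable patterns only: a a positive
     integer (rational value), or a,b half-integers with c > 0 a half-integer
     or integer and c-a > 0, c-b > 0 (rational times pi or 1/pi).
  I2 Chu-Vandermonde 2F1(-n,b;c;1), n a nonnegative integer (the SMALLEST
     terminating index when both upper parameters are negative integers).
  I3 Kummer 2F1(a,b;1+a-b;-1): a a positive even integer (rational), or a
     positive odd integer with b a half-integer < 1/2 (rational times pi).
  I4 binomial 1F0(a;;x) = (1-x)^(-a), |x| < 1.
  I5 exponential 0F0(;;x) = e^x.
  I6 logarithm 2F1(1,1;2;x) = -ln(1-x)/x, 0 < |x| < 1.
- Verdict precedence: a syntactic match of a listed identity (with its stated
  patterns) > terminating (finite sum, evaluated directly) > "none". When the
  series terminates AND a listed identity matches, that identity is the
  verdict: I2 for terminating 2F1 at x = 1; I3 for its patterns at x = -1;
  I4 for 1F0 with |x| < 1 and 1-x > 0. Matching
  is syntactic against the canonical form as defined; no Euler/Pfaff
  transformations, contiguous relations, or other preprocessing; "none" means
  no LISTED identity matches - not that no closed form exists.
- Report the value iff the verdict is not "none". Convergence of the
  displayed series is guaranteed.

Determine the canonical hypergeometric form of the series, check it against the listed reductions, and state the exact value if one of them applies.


This is -2 * 2F1(-3/2, 1/2; 7; 1) in reduced canonical form. Verdict: the half-integer Gauss pattern (I1) applies (x = 1; upper {-3/2, 1/2} half-integers, c = 7 in the evaluable pattern). Value: (-8388608/1486485) / pi.

Key observation: with t_0 = -2, C(2k,k) (C = -2) equals 4^k (1/2)_k / k!.
Adjacent-term ratio: r(k) = 1 * (k-3/2) (k+1/2) / [(k+7) (k+1)] - rational; roots negated = parameters, x = 1, C = -2.


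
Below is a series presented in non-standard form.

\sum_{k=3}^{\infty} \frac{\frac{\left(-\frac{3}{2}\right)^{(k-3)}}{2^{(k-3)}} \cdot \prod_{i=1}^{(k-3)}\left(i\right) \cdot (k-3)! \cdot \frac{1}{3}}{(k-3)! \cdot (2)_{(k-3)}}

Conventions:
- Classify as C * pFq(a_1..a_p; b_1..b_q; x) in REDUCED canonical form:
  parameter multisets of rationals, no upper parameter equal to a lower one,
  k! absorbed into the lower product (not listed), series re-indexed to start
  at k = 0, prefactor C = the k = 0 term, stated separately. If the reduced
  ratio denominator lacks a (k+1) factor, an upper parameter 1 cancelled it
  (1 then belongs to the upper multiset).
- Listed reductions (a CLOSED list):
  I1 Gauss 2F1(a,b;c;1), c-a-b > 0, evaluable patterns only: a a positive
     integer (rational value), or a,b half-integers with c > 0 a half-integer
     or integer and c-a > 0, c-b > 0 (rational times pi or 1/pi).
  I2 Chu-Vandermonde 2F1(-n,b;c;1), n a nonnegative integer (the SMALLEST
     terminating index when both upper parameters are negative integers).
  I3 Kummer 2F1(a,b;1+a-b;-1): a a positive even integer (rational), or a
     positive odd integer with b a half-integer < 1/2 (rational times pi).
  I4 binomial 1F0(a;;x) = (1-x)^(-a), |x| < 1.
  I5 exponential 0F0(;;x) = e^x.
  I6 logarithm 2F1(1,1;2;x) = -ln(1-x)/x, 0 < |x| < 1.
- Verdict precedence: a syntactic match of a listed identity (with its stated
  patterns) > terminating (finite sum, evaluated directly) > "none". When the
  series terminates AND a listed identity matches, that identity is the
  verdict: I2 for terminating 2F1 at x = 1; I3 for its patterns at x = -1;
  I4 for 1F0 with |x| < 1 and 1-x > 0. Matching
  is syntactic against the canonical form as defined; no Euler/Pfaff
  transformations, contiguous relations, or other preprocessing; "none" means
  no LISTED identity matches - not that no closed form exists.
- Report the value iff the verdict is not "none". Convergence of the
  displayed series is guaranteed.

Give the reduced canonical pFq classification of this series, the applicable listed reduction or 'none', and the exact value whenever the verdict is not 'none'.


Classification (C = \frac{1}{3}): 2F1 with upper {1, 1}, lower {2}, argument x = -\frac{3}{4}. Verdict (x = -\frac{3}{4}): logarithm (I6) applies (the logarithm: parameters (1,1;2), x = -\frac{3}{4}). Its exact value is \frac{4}{9} \cdot \ln\left(\frac{7}{4}\right).

Key observation: x = -\frac{3}{4} and the factorial ratio (prefactor 1/3) (k+a-1)!/(a-1)! is a rising factorial (a)_k.
Consecutive-term ratio: r(k) = -\frac{3}{4} * (k+1) (k+1) / [(k+2) (k+1)] - poly over poly, x = -\frac{3}{4} from leading terms; C = \frac{1}{3} at k = 0.


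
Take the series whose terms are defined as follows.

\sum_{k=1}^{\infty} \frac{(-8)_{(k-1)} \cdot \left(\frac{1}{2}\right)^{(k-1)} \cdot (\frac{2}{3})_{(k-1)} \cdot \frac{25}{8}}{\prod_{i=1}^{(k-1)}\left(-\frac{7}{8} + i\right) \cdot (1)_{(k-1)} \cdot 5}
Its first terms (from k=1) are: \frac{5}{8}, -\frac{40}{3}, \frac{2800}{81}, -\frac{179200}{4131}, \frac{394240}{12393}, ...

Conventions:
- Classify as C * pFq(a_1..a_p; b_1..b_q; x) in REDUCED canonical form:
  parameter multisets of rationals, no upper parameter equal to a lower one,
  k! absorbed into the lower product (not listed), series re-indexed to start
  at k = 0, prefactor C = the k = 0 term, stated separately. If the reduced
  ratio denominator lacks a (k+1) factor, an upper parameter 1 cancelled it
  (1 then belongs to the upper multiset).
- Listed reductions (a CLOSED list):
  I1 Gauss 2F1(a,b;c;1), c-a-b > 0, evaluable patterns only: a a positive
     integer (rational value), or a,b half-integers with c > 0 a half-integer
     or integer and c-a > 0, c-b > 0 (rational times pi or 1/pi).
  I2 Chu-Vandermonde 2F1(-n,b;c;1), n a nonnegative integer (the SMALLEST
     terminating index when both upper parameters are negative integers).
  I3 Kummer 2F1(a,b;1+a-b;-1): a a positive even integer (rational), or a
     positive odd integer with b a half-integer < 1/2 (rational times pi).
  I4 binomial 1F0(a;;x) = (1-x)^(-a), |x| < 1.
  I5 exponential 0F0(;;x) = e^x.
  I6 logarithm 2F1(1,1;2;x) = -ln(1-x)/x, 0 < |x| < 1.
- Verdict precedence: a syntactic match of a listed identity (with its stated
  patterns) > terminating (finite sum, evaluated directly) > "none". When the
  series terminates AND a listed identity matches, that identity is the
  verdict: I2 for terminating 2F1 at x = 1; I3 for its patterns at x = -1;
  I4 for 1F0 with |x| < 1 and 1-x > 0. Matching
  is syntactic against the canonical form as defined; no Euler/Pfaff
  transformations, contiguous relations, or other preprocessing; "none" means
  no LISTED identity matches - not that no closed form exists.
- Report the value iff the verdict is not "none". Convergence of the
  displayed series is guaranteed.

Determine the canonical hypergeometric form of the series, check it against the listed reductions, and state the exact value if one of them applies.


x = \frac{1}{2} here; the reduced form reads 2F1, upper {-8, \frac{2}{3}}, lower {\frac{1}{8}}, C = \frac{5}{8}. Verdict: terminating - the sum ends at index 8 because -8 is a negative integer; exact evaluation follows. Its exact value is -\frac{276531456959}{394120897128}.

First insight: x = \frac{1}{2} and the lower running product (C = 5/8) is a rising factorial.
Term ratio: r(k) = \frac{1}{2} * (k-8) (k+\frac{2}{3}) / [(k+\frac{1}{8}) (k+1)] - poly over poly, x = \frac{1}{2} from leading terms; C = \frac{5}{8} at k = 0.


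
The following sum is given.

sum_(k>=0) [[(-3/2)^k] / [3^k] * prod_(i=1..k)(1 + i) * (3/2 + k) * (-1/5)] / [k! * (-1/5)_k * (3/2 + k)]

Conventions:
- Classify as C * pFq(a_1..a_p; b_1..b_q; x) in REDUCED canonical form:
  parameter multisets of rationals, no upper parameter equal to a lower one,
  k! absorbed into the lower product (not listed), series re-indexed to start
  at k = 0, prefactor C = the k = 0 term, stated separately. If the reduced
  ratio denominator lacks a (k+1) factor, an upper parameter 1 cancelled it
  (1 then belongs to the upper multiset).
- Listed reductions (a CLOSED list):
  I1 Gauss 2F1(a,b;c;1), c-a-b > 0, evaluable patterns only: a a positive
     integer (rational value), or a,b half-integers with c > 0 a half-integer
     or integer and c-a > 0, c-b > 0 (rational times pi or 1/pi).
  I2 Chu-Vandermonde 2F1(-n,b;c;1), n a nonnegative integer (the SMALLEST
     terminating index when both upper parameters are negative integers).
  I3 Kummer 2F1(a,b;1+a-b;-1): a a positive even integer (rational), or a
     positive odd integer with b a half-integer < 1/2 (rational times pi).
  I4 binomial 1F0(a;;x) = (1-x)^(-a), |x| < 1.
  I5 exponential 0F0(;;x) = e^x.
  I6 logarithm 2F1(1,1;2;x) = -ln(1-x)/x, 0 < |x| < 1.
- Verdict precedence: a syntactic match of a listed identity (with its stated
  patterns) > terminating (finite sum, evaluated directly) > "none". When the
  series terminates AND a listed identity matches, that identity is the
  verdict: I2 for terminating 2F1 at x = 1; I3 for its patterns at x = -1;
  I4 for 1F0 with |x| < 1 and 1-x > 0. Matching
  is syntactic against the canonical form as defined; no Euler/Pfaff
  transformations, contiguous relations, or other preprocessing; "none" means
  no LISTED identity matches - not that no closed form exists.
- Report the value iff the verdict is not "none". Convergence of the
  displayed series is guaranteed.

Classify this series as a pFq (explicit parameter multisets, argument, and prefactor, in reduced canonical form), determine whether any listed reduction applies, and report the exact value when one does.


With C = -1/5: the canonical form is 1F1(2; -1/5; -1/2). Verdict: none - at argument -1/2 the multisets {2} ; {-1/5} match no listed identity.

Structural cue: t_0 being -1/5, the running product (prefactor -1/5) telescopes to a rising factorial.
Adjacent-term ratio: r(k) = (-1/2) * (k+2) / [(k-1/5) (k+1)] - poly over poly, x = (-1/2) from leading terms; C = -1/5 at k = 0.


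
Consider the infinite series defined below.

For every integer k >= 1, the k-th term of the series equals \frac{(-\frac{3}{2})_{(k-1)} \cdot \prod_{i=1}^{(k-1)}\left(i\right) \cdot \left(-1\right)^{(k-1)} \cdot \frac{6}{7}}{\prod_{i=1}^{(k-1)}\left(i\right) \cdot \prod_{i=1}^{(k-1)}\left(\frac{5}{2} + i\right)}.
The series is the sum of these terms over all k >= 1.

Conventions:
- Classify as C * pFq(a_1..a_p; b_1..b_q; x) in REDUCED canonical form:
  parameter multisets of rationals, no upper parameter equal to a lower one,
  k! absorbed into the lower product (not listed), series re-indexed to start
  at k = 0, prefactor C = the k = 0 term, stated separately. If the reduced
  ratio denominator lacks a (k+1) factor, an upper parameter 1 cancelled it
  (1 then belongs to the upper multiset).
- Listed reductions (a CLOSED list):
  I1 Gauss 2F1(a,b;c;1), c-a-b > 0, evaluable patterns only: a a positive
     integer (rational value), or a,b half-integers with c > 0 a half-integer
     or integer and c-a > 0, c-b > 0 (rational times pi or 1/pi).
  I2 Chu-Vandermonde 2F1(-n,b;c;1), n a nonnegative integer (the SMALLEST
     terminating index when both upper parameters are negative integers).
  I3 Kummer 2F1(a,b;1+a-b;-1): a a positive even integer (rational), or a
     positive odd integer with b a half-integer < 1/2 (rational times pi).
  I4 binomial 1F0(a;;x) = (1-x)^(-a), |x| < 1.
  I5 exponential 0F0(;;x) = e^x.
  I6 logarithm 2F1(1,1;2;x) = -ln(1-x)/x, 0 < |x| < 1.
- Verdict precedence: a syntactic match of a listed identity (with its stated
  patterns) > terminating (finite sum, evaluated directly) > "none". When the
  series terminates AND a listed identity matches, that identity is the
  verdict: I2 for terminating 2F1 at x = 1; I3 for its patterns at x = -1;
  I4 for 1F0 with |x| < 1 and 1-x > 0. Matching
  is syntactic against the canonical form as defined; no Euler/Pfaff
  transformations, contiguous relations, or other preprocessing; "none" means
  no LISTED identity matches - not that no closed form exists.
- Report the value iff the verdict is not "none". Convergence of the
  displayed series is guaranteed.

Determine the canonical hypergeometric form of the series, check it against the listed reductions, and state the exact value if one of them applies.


At argument -1: a 2F1 with upper {-\frac{3}{2}, 1}, lower {\frac{7}{2}}, scaled by C = \frac{6}{7}. Verdict: Kummer's theorem (I3) fires (x = -1; c = \frac{7}{2} equals 1+a-b for upper {-\frac{3}{2}, 1}: listed pattern). Its exact value is \frac{45}{112} \cdot \pi.

The tell: t_0 being \frac{6}{7}, the lower running product (C = 6/7) is a rising factorial.
Ratio: r(k) = -1 * (k-\frac{3}{2}) (k+1) / [(k+\frac{7}{2}) (k+1)] - poly over poly, x = -1 from leading terms; C = \frac{6}{7} at k = 0.


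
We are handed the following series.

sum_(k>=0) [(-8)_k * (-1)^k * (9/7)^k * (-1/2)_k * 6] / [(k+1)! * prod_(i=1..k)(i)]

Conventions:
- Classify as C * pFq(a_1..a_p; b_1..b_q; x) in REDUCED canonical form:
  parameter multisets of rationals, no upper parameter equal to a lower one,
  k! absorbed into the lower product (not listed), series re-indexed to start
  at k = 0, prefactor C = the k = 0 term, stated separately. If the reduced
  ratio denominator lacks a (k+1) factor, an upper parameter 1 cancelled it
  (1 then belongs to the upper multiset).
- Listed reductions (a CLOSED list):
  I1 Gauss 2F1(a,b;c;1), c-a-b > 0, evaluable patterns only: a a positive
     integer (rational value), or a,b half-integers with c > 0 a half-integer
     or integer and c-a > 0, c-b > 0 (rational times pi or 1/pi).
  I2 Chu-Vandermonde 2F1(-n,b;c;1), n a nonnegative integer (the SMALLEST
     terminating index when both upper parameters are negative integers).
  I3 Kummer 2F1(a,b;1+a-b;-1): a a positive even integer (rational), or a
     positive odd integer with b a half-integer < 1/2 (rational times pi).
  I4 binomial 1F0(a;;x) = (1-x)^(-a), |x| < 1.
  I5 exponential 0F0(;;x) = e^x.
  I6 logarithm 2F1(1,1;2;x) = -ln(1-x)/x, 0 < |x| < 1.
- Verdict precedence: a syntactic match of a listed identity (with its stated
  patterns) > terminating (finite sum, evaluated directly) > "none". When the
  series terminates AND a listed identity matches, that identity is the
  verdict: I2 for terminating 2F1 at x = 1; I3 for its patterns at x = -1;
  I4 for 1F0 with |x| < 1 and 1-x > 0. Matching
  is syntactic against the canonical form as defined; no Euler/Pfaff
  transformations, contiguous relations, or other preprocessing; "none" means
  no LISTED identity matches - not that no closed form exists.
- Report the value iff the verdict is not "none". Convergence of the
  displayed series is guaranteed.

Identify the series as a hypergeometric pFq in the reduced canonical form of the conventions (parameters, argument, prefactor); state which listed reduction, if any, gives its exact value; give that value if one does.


Classification (C = 6): 2F1 with upper {-8, -1/2}, lower {2}, argument x = -9/7. Verdict: terminating. With -8 upstairs the series is a 9-term polynomial sum; evaluated term by term. Hence: -4661541991839/94450499584.

Structural cue: x = (-9/7) and the (-1)^k factor (C = 6, x = -9/7) folds into the argument's sign.
Ratio: r(k) = (-9/7) * (k-8) (k-1/2) / [(k+2) (k+1)] - rational in k. x = (-9/7); t_0 = 6; negate the roots.


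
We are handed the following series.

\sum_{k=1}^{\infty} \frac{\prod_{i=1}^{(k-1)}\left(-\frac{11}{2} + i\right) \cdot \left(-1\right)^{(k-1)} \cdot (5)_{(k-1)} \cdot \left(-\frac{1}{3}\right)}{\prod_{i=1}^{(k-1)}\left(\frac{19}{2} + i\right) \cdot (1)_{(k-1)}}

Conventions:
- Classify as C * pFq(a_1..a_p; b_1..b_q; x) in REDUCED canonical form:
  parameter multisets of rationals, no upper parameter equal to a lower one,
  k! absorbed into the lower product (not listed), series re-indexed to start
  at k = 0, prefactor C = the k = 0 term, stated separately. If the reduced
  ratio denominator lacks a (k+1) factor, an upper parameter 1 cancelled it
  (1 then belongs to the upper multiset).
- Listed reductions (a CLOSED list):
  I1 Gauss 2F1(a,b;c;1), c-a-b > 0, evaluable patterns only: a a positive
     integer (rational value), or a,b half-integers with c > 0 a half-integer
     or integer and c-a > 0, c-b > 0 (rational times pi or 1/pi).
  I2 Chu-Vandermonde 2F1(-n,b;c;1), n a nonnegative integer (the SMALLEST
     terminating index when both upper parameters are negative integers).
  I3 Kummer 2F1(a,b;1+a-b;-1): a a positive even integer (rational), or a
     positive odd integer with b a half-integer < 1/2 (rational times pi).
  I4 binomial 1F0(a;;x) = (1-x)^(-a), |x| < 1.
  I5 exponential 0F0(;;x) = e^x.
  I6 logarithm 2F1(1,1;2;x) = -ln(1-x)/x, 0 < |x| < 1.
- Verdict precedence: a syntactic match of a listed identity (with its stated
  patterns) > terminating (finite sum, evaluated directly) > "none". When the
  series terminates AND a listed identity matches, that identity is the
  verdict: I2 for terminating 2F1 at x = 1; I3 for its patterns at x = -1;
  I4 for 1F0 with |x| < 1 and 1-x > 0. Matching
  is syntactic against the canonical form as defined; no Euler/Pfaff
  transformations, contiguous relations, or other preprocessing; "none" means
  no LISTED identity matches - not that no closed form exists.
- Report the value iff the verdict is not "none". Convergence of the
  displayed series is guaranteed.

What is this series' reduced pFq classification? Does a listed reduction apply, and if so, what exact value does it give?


x = -1 here; the reduced form reads 2F1, upper {-\frac{9}{2}, 5}, lower {\frac{21}{2}}, C = -\frac{1}{3}. Verdict: this is the Kummer evaluation I3 (x = -1; c = \frac{21}{2} equals 1+a-b for upper {-\frac{9}{2}, 5}: listed pattern). Hence: \left(-\frac{692835}{1048576}\right) \cdot \pi.

Key observation: x = -1 and the running product (C = -1/3, x = -1) telescopes to a rising factorial.
Adjacent-term ratio: r(k) = -1 * (k-\frac{9}{2}) (k+5) / [(k+\frac{21}{2}) (k+1)] - poly over poly, x = -1 from leading terms; C = -\frac{1}{3} at k = 0.


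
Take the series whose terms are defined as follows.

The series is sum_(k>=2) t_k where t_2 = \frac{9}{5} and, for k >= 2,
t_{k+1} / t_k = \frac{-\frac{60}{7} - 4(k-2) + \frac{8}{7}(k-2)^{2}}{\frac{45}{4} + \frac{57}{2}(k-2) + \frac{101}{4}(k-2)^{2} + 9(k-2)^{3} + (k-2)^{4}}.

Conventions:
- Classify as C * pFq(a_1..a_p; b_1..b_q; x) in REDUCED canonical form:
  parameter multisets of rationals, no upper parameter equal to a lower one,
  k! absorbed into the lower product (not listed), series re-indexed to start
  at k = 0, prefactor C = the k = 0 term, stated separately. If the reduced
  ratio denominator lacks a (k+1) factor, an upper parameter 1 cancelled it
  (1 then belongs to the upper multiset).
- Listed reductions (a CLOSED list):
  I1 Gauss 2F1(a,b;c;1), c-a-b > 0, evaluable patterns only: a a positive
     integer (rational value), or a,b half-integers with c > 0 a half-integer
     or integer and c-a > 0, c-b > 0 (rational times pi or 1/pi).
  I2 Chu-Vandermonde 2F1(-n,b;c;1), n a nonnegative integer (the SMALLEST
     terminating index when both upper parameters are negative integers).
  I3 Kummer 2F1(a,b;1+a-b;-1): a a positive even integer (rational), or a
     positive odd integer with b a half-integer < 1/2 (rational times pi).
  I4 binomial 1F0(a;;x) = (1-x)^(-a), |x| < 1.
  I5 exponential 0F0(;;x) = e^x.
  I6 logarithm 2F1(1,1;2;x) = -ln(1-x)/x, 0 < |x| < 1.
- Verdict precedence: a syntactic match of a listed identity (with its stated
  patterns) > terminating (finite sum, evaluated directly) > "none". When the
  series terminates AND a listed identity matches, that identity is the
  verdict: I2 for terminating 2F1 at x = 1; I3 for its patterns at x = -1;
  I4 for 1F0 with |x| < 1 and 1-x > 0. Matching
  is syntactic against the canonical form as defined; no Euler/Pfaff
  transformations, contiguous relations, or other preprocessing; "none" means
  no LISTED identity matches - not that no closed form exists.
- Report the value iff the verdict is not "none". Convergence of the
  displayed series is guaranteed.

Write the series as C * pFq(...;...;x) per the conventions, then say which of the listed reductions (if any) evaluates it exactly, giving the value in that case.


First insight: with t_0 = \frac{9}{5}, roots of the ratio polynomials (prefactor 9/5) are the negated parameters.
Ratio: r(k) = \frac{8}{7} * (k-5) / [(k+\frac{3}{2}) (k+5) (k+1)] ; factor over Q: parameters, x = \frac{8}{7}, and C = \frac{9}{5}.

x = \frac{8}{7} here; the reduced form reads 1F2, upper {-5}, lower {\frac{3}{2}, 5}, C = \frac{9}{5}. Verdict: terminating - upper parameter -5 makes this a finite sum (last index 5), evaluated exactly. Sum: \frac{57597510269}{91722101625}.


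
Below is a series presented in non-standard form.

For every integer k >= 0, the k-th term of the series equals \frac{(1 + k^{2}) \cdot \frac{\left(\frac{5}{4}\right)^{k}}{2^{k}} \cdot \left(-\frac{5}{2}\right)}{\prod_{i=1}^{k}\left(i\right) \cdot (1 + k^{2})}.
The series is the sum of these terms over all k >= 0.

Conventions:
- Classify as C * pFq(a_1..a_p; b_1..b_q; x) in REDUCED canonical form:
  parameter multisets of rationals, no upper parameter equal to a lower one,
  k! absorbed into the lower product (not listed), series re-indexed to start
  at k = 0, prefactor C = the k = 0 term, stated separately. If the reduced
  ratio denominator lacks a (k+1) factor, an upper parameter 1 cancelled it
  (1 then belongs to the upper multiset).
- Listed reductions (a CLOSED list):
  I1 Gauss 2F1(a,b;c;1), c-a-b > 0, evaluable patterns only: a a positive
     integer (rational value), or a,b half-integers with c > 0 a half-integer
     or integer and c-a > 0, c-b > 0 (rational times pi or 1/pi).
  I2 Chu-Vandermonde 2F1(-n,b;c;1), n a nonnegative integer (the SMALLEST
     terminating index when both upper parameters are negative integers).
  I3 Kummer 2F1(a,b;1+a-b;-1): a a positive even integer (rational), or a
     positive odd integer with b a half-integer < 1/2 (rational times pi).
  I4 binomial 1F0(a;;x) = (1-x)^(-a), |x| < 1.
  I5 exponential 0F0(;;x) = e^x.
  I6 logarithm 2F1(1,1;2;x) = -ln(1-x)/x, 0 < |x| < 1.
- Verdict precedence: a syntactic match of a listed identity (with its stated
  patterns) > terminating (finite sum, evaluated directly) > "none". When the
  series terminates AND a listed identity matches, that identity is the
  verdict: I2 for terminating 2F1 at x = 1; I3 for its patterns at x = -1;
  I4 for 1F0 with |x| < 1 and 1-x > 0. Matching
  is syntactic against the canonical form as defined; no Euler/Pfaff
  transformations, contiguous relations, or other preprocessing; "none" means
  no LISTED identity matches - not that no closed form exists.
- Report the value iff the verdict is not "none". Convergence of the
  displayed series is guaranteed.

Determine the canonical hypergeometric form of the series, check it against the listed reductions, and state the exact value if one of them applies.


x = \frac{5}{8} here; the reduced form reads 0F0, upper {-}, lower {-}, C = -\frac{5}{2}. Verdict: this is the exponential series (I5) (the 0F0 exponential series at x = \frac{5}{8}). Hence: \left(-\frac{5}{2}\right) \cdot e^{\frac{5}{8}}.

Key step: t_0 being -\frac{5}{2}, the two k-th powers (C = -5/2) combine into one argument.
Step ratio: r(k) = \frac{5}{8} * 1 / [(k+1)] - rational; roots negated = parameters, x = \frac{5}{8}, C = -\frac{5}{2}.


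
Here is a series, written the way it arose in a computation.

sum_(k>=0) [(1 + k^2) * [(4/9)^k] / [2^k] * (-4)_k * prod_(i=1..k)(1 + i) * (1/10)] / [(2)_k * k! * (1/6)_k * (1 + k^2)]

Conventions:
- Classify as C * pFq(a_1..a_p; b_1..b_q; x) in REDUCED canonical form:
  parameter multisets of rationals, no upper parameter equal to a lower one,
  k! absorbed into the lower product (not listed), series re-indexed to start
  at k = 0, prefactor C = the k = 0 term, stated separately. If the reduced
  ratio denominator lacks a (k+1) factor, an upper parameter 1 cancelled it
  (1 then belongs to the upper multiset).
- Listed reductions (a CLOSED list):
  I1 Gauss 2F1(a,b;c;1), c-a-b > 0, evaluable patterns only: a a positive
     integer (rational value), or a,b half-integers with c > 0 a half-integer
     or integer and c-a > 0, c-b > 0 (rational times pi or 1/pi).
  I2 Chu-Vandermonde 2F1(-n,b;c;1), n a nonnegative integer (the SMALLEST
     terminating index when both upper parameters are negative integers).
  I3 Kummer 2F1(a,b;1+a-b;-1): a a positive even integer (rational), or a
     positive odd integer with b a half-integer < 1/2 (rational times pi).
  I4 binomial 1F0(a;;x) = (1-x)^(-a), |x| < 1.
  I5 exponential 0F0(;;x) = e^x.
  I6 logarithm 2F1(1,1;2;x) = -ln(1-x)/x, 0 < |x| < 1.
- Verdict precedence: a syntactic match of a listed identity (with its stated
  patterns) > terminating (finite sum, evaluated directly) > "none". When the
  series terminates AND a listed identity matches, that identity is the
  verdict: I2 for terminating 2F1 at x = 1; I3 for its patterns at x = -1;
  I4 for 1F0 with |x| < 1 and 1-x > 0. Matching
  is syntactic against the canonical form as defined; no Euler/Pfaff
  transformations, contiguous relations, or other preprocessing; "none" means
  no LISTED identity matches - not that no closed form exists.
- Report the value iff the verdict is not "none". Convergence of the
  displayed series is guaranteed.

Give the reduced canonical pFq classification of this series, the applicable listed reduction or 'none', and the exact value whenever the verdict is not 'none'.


Key step: t_0 being 1/10, the two k-th powers (prefactor 1/10) combine into one argument.
Adjacent-term ratio: r(k) = (2/9) * (k-4) / [(k+1/6) (k+1)] - poly over poly, x = (2/9) from leading terms; C = 1/10 at k = 0.

The series (x = 2/9) is 1F1: upper {-4}, lower {1/6}, prefactor 1/10. Verdict: terminating (-4 upstairs). 5 nonzero terms in all; added directly. Value: -407807/1400490.


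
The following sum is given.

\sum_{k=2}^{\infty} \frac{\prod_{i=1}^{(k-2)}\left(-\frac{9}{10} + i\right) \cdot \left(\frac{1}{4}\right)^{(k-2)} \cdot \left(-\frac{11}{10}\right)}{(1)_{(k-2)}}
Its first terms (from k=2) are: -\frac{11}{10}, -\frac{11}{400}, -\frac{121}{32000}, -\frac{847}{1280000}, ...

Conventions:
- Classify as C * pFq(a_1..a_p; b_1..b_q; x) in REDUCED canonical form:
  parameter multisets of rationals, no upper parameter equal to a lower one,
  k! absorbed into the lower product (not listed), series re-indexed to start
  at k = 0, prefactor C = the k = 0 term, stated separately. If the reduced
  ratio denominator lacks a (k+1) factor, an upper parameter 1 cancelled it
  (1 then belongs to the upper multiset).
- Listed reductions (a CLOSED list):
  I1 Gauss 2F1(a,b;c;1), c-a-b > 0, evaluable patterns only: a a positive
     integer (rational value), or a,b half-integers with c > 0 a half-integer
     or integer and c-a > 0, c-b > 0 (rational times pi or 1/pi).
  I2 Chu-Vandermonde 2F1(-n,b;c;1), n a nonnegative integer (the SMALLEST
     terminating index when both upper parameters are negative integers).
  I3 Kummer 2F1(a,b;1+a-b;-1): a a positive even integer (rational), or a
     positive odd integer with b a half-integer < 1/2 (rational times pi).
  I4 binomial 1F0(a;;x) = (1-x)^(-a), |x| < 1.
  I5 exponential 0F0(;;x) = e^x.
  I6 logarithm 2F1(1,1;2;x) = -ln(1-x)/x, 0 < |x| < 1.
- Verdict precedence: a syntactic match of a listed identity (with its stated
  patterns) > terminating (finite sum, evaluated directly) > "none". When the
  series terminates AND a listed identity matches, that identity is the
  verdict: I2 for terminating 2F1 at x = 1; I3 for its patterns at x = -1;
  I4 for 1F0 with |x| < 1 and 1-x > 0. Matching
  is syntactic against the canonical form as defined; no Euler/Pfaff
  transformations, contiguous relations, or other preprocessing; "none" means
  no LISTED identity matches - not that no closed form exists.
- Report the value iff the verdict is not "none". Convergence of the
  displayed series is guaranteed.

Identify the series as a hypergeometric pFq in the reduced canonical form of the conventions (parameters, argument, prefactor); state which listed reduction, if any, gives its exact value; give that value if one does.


x = \frac{1}{4} here; the reduced form reads 1F0, upper {\frac{1}{10}}, lower {-}, C = -\frac{11}{10}. Verdict: binomial (I4) fires (the 1F0 binomial series: exponent -1/10, x = \frac{1}{4}). Exact value: \left(-\frac{11}{10}\right) \cdot \left(\frac{3}{4}\right)^{-\frac{1}{10}}.

The tell: t_0 = -\frac{11}{10} here, and the running product (C = -11/10, x = 1/4) telescopes to a rising factorial.
Term ratio: r(k) = \frac{1}{4} * (k+\frac{1}{10}) / [(k+1)] ; factor over Q: parameters, x = \frac{1}{4}, and C = -\frac{11}{10}.
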